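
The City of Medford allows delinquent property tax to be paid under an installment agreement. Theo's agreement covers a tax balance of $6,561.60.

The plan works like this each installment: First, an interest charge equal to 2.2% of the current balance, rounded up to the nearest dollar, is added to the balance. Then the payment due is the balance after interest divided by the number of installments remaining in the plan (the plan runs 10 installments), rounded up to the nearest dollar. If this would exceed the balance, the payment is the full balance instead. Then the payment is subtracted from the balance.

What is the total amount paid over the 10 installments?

$7,414.60

# | Opening | Interest | Payment | End bal
1 | $6,561.60 | $145.00 | $671.00 | $6,035.60
2 | $6,035.60 | $133.00 | $686.00 | $5,482.60
3 | $5,482.60 | $121.00 | $701.00 | $4,902.60
4 | $4,902.60 | $108.00 | $716.00 | $4,294.60
5 | $4,294.60 | $95.00 | $732.00 | $3,657.60
6 | $3,657.60 | $81.00 | $748.00 | $2,990.60
7 | $2,990.60 | $66.00 | $765.00 | $2,291.60
8 | $2,291.60 | $51.00 | $781.00 | $1,561.60
9 | $1,561.60 | $35.00 | $799.00 | $797.60
10 | $797.60 | $18.00 | $815.60 | $0.00
Total paid: $7,414.60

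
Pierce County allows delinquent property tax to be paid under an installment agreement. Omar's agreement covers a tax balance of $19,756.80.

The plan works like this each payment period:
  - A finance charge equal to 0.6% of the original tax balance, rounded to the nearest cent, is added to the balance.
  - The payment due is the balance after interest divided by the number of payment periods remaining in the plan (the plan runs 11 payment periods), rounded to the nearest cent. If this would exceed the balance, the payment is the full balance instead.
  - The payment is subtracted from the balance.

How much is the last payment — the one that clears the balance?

$2,154.05

Payment period 1: opening $19,756.80; interest $118.54 → $19,875.34; payment $1,806.85; balance $18,068.49
Payment period 2: opening $18,068.49; interest $118.54 → $18,187.03; payment $1,818.70; balance $16,368.33
Payment period 3: opening $16,368.33; interest $118.54 → $16,486.87; payment $1,831.87; balance $14,655.00
Payment period 4: opening $14,655.00; interest $118.54 → $14,773.54; payment $1,846.69; balance $12,926.85
Payment period 5: opening $12,926.85; interest $118.54 → $13,045.39; payment $1,863.63; balance $11,181.76
Payment period 6: opening $11,181.76; interest $118.54 → $11,300.30; payment $1,883.38; balance $9,416.92
Payment period 7: opening $9,416.92; interest $118.54 → $9,535.46; payment $1,907.09; balance $7,628.37
Payment period 8: opening $7,628.37; interest $118.54 → $7,746.91; payment $1,936.73; balance $5,810.18
Payment period 9: opening $5,810.18; interest $118.54 → $5,928.72; payment $1,976.24; balance $3,952.48
Payment period 10: opening $3,952.48; interest $118.54 → $4,071.02; payment $2,035.51; balance $2,035.51
Payment period 11: opening $2,035.51; interest $118.54 → $2,154.05; payment $2,154.05; balance $0.00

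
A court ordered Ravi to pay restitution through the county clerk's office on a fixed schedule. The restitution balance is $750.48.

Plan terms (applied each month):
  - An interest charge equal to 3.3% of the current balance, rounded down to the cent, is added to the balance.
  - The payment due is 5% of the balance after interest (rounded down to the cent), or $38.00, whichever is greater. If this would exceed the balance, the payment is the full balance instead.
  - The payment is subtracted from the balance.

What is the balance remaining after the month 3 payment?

Month 1: $750.48 +$24.76 interest = $775.24; pay $38.76 → $736.48
Month 2: $736.48 +$24.30 interest = $760.78; pay $38.03 → $722.75
Month 3: $722.75 +$23.85 interest = $746.60; pay $38.00 → $708.60

$708.60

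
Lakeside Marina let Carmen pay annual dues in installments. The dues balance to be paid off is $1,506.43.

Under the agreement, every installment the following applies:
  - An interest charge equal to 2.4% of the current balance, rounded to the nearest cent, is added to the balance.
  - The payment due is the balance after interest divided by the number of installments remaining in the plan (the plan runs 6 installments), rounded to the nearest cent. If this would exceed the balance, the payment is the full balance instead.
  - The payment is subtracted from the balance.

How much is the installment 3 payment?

$269.58

# | Opening | Interest | Payment | End bal
1 | $1,506.43 | $36.15 | $257.10 | $1,285.48
2 | $1,285.48 | $30.85 | $263.27 | $1,053.06
3 | $1,053.06 | $25.27 | $269.58 | $808.75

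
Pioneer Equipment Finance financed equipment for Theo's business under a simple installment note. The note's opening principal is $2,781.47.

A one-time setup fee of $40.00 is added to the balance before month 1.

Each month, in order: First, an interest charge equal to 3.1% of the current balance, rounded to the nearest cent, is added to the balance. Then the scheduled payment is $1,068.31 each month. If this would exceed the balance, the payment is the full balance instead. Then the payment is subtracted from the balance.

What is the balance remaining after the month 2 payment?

$829.38

# | Opening | Interest | Payment | End bal
1 | $2,821.47 | $87.47 | $1,068.31 | $1,840.63
2 | $1,840.63 | $57.06 | $1,068.31 | $829.38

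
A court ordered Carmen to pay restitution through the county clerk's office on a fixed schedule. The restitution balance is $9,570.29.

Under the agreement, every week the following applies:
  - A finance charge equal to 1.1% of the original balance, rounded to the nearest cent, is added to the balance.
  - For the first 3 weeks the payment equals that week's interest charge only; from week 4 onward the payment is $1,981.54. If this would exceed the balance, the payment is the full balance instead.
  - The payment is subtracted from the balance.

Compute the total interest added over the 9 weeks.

$947.43

Week 1: $9,570.29 +$105.27 interest = $9,675.56; pay $105.27 → $9,570.29
Week 2: $9,570.29 +$105.27 interest = $9,675.56; pay $105.27 → $9,570.29
Week 3: $9,570.29 +$105.27 interest = $9,675.56; pay $105.27 → $9,570.29
Week 4: $9,570.29 +$105.27 interest = $9,675.56; pay $1,981.54 → $7,694.02
Week 5: $7,694.02 +$105.27 interest = $7,799.29; pay $1,981.54 → $5,817.75
Week 6: $5,817.75 +$105.27 interest = $5,923.02; pay $1,981.54 → $3,941.48
Week 7: $3,941.48 +$105.27 interest = $4,046.75; pay $1,981.54 → $2,065.21
Week 8: $2,065.21 +$105.27 interest = $2,170.48; pay $1,981.54 → $188.94
Week 9: $188.94 +$105.27 interest = $294.21; pay $294.21 → $0.00
Total interest: $105.27 + $105.27 + $105.27 + $105.27 + $105.27 + $105.27 + $105.27 + $105.27 + $105.27 = $947.43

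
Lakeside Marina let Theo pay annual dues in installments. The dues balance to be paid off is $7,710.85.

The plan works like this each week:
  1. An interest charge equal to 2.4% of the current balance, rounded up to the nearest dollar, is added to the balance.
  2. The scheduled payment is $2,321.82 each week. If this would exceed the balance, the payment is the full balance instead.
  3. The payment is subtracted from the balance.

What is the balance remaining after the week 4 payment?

$0.00

Week 1: $7,710.85 +$186.00 interest = $7,896.85; pay $2,321.82 → $5,575.03
Week 2: $5,575.03 +$134.00 interest = $5,709.03; pay $2,321.82 → $3,387.21
Week 3: $3,387.21 +$82.00 interest = $3,469.21; pay $2,321.82 → $1,147.39
Week 4: $1,147.39 +$28.00 interest = $1,175.39; pay $1,175.39 → $0.00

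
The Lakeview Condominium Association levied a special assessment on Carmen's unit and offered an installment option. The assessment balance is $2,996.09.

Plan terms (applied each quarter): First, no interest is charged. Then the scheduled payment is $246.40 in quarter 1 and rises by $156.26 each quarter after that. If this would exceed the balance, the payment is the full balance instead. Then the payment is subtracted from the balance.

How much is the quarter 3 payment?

Quarter 1: opening $2,996.09; payment $246.40; balance $2,749.69
Quarter 2: opening $2,749.69; payment $402.66; balance $2,347.03
Quarter 3: opening $2,347.03; payment $558.92; balance $1,788.11

$558.92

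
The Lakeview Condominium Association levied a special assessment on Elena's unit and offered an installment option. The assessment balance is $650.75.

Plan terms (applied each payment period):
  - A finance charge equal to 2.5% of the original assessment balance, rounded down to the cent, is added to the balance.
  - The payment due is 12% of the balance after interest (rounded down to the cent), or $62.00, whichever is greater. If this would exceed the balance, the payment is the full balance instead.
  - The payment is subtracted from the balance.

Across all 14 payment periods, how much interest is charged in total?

Payment period 1: opening $650.75; interest $16.26 → $667.01; payment $80.04; balance $586.97
Payment period 2: opening $586.97; interest $16.26 → $603.23; payment $72.38; balance $530.85
Payment period 3: opening $530.85; interest $16.26 → $547.11; payment $65.65; balance $481.46
Payment period 4: opening $481.46; interest $16.26 → $497.72; payment $62.00; balance $435.72
Payment period 5: opening $435.72; interest $16.26 → $451.98; payment $62.00; balance $389.98
Payment period 6: opening $389.98; interest $16.26 → $406.24; payment $62.00; balance $344.24
Payment period 7: opening $344.24; interest $16.26 → $360.50; payment $62.00; balance $298.50
Payment period 8: opening $298.50; interest $16.26 → $314.76; payment $62.00; balance $252.76
Payment period 9: opening $252.76; interest $16.26 → $269.02; payment $62.00; balance $207.02
Payment period 10: opening $207.02; interest $16.26 → $223.28; payment $62.00; balance $161.28
Payment period 11: opening $161.28; interest $16.26 → $177.54; payment $62.00; balance $115.54
Payment period 12: opening $115.54; interest $16.26 → $131.80; payment $62.00; balance $69.80
Payment period 13: opening $69.80; interest $16.26 → $86.06; payment $62.00; balance $24.06
Payment period 14: opening $24.06; interest $16.26 → $40.32; payment $40.32; balance $0.00
Total interest: $16.26 + $16.26 + $16.26 + $16.26 + $16.26 + $16.26 + $16.26 + $16.26 + $16.26 + $16.26 + $16.26 + $16.26 + $16.26 + $16.26 = $227.64

$227.64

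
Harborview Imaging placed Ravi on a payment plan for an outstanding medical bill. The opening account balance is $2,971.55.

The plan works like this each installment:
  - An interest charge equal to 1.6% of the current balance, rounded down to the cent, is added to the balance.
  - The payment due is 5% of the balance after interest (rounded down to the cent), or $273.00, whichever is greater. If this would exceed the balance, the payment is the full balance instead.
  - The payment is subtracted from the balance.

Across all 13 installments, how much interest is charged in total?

Installment 1: $2,971.55 +$47.54 interest = $3,019.09; pay $273.00 → $2,746.09
Installment 2: $2,746.09 +$43.93 interest = $2,790.02; pay $273.00 → $2,517.02
Installment 3: $2,517.02 +$40.27 interest = $2,557.29; pay $273.00 → $2,284.29
Installment 4: $2,284.29 +$36.54 interest = $2,320.83; pay $273.00 → $2,047.83
Installment 5: $2,047.83 +$32.76 interest = $2,080.59; pay $273.00 → $1,807.59
Installment 6: $1,807.59 +$28.92 interest = $1,836.51; pay $273.00 → $1,563.51
Installment 7: $1,563.51 +$25.01 interest = $1,588.52; pay $273.00 → $1,315.52
Installment 8: $1,315.52 +$21.04 interest = $1,336.56; pay $273.00 → $1,063.56
Installment 9: $1,063.56 +$17.01 interest = $1,080.57; pay $273.00 → $807.57
Installment 10: $807.57 +$12.92 interest = $820.49; pay $273.00 → $547.49
Installment 11: $547.49 +$8.75 interest = $556.24; pay $273.00 → $283.24
Installment 12: $283.24 +$4.53 interest = $287.77; pay $273.00 → $14.77
Installment 13: $14.77 +$0.23 interest = $15.00; pay $15.00 → $0.00
Total interest: $47.54 + $43.93 + $40.27 + $36.54 + $32.76 + $28.92 + $25.01 + $21.04 + $17.01 + $12.92 + $8.75 + $4.53 + $0.23 = $319.45

$319.45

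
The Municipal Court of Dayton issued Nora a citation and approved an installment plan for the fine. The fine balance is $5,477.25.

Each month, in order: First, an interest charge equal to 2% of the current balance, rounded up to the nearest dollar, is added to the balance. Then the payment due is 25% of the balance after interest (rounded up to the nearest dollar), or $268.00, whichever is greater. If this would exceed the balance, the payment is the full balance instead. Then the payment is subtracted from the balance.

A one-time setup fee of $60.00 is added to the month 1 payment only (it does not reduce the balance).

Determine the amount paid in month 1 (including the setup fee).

Month 1: opening $5,477.25; interest $110.00 → $5,587.25; payment $1,397.00 (+ $60.00 fee); balance $4,190.25

$1,457.00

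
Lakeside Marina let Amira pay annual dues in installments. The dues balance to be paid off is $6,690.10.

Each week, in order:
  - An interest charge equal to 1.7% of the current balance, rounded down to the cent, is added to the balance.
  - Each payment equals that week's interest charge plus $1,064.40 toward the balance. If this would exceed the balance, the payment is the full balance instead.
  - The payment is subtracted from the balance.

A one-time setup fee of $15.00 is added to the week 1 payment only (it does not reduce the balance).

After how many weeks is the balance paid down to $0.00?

Week 1: opening $6,690.10; interest $113.73 → $6,803.83; payment $1,178.13 (+ $15.00 fee); balance $5,625.70
Week 2: opening $5,625.70; interest $95.63 → $5,721.33; payment $1,160.03; balance $4,561.30
Week 3: opening $4,561.30; interest $77.54 → $4,638.84; payment $1,141.94; balance $3,496.90
Week 4: opening $3,496.90; interest $59.44 → $3,556.34; payment $1,123.84; balance $2,432.50
Week 5: opening $2,432.50; interest $41.35 → $2,473.85; payment $1,105.75; balance $1,368.10
Week 6: opening $1,368.10; interest $23.25 → $1,391.35; payment $1,087.65; balance $303.70
Week 7: opening $303.70; interest $5.16 → $308.86; payment $308.86; balance $0.00
Balance reaches $0.00 in week 7.

7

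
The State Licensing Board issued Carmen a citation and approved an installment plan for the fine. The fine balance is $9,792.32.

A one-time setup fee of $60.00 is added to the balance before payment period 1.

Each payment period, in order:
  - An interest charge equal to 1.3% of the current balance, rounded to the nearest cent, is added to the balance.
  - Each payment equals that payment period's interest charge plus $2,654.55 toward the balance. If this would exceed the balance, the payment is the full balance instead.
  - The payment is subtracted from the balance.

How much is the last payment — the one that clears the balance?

# | Opening | Interest | Payment | End bal
1 | $9,852.32 | $128.08 | $2,782.63 | $7,197.77
2 | $7,197.77 | $93.57 | $2,748.12 | $4,543.22
3 | $4,543.22 | $59.06 | $2,713.61 | $1,888.67
4 | $1,888.67 | $24.55 | $1,913.22 | $0.00

$1,913.22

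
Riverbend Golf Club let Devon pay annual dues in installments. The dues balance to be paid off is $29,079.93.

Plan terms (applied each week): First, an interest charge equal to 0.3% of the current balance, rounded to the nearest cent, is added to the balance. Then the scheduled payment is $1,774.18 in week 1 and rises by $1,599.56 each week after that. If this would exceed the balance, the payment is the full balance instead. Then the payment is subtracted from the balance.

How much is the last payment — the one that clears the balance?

Week 1: opening $29,079.93; interest $87.24 → $29,167.17; payment $1,774.18; balance $27,392.99
Week 2: opening $27,392.99; interest $82.18 → $27,475.17; payment $3,373.74; balance $24,101.43
Week 3: opening $24,101.43; interest $72.30 → $24,173.73; payment $4,973.30; balance $19,200.43
Week 4: opening $19,200.43; interest $57.60 → $19,258.03; payment $6,572.86; balance $12,685.17
Week 5: opening $12,685.17; interest $38.06 → $12,723.23; payment $8,172.42; balance $4,550.81
Week 6: opening $4,550.81; interest $13.65 → $4,564.46; payment $4,564.46; balance $0.00

$4,564.46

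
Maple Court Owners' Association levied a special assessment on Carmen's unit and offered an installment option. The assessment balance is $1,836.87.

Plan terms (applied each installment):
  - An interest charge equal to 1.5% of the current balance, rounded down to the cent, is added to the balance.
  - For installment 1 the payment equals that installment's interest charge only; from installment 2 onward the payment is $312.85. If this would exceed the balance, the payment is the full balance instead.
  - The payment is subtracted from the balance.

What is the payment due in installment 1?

# | Opening | Interest | Payment | End bal
1 | $1,836.87 | $27.55 | $27.55 | $1,836.87

$27.55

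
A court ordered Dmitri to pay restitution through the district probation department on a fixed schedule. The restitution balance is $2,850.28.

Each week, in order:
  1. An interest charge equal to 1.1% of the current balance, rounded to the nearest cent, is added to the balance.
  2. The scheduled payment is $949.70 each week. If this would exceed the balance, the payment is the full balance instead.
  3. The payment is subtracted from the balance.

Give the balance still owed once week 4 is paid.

$0.00

# | Opening | Interest | Payment | End bal
1 | $2,850.28 | $31.35 | $949.70 | $1,931.93
2 | $1,931.93 | $21.25 | $949.70 | $1,003.48
3 | $1,003.48 | $11.04 | $949.70 | $64.82
4 | $64.82 | $0.71 | $65.53 | $0.00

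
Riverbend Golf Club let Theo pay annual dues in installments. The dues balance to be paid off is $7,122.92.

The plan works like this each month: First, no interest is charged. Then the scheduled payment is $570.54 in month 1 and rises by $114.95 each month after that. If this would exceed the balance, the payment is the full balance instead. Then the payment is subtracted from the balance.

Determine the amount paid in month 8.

$715.19

Month 1: opening $7,122.92; payment $570.54; balance $6,552.38
Month 2: opening $6,552.38; payment $685.49; balance $5,866.89
Month 3: opening $5,866.89; payment $800.44; balance $5,066.45
Month 4: opening $5,066.45; payment $915.39; balance $4,151.06
Month 5: opening $4,151.06; payment $1,030.34; balance $3,120.72
Month 6: opening $3,120.72; payment $1,145.29; balance $1,975.43
Month 7: opening $1,975.43; payment $1,260.24; balance $715.19
Month 8: opening $715.19; payment $715.19; balance $0.00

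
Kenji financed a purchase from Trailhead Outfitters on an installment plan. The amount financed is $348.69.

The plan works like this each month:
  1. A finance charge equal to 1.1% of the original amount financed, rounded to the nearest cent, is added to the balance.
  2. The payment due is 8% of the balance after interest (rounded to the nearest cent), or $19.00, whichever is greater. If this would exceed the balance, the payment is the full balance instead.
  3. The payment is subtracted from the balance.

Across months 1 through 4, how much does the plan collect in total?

$101.72

Month 1: opening $348.69; interest $3.84 → $352.53; payment $28.20; balance $324.33
Month 2: opening $324.33; interest $3.84 → $328.17; payment $26.25; balance $301.92
Month 3: opening $301.92; interest $3.84 → $305.76; payment $24.46; balance $281.30
Month 4: opening $281.30; interest $3.84 → $285.14; payment $22.81; balance $262.33
Total paid: $101.72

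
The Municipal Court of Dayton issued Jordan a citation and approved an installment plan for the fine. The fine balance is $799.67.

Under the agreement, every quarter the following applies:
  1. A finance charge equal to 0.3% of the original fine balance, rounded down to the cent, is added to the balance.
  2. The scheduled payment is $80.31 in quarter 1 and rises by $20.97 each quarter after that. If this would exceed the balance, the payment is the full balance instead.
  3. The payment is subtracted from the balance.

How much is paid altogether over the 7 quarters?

$816.40

Quarter 1: $799.67 +$2.39 interest = $802.06; pay $80.31 → $721.75
Quarter 2: $721.75 +$2.39 interest = $724.14; pay $101.28 → $622.86
Quarter 3: $622.86 +$2.39 interest = $625.25; pay $122.25 → $503.00
Quarter 4: $503.00 +$2.39 interest = $505.39; pay $143.22 → $362.17
Quarter 5: $362.17 +$2.39 interest = $364.56; pay $164.19 → $200.37
Quarter 6: $200.37 +$2.39 interest = $202.76; pay $185.16 → $17.60
Quarter 7: $17.60 +$2.39 interest = $19.99; pay $19.99 → $0.00
Total paid: $816.40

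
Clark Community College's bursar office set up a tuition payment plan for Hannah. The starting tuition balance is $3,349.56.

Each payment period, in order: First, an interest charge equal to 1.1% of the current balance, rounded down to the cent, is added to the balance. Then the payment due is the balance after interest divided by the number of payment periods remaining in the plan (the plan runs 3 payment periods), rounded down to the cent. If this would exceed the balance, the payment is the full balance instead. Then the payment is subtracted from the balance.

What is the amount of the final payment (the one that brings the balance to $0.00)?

# | Opening | Interest | Payment | End bal
1 | $3,349.56 | $36.84 | $1,128.80 | $2,257.60
2 | $2,257.60 | $24.83 | $1,141.21 | $1,141.22
3 | $1,141.22 | $12.55 | $1,153.77 | $0.00

$1,153.77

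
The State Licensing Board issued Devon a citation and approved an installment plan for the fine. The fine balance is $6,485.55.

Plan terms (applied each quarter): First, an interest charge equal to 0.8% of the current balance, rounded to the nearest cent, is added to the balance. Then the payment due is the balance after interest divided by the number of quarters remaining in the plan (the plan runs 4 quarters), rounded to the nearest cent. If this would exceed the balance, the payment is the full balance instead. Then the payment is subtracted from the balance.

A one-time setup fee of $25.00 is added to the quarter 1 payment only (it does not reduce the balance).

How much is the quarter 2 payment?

Quarter 1: opening $6,485.55; interest $51.88 → $6,537.43; payment $1,634.36 (+ $25.00 fee); balance $4,903.07
Quarter 2: opening $4,903.07; interest $39.22 → $4,942.29; payment $1,647.43; balance $3,294.86

$1,647.43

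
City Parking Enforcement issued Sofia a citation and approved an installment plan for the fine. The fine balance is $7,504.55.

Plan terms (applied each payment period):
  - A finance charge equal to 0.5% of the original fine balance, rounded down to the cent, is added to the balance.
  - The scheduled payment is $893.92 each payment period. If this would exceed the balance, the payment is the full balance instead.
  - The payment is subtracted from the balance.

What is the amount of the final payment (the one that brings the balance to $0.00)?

# | Opening | Interest | Payment | End bal
1 | $7,504.55 | $37.52 | $893.92 | $6,648.15
2 | $6,648.15 | $37.52 | $893.92 | $5,791.75
3 | $5,791.75 | $37.52 | $893.92 | $4,935.35
4 | $4,935.35 | $37.52 | $893.92 | $4,078.95
5 | $4,078.95 | $37.52 | $893.92 | $3,222.55
6 | $3,222.55 | $37.52 | $893.92 | $2,366.15
7 | $2,366.15 | $37.52 | $893.92 | $1,509.75
8 | $1,509.75 | $37.52 | $893.92 | $653.35
9 | $653.35 | $37.52 | $690.87 | $0.00

$690.87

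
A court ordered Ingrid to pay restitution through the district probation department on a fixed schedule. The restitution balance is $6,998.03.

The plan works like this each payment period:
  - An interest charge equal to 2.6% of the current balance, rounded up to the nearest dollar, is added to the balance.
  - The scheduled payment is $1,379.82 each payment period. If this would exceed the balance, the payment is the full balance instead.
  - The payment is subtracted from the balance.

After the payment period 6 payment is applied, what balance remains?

Payment period 1: $6,998.03 +$182.00 interest = $7,180.03; pay $1,379.82 → $5,800.21
Payment period 2: $5,800.21 +$151.00 interest = $5,951.21; pay $1,379.82 → $4,571.39
Payment period 3: $4,571.39 +$119.00 interest = $4,690.39; pay $1,379.82 → $3,310.57
Payment period 4: $3,310.57 +$87.00 interest = $3,397.57; pay $1,379.82 → $2,017.75
Payment period 5: $2,017.75 +$53.00 interest = $2,070.75; pay $1,379.82 → $690.93
Payment period 6: $690.93 +$18.00 interest = $708.93; pay $708.93 → $0.00

$0.00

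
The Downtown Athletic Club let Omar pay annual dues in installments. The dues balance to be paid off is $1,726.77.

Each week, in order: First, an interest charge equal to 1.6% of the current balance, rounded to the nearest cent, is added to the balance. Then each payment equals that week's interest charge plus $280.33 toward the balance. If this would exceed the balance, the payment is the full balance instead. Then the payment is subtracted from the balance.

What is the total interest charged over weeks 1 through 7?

$99.21

Week 1: $1,726.77 +$27.63 interest = $1,754.40; pay $307.96 → $1,446.44
Week 2: $1,446.44 +$23.14 interest = $1,469.58; pay $303.47 → $1,166.11
Week 3: $1,166.11 +$18.66 interest = $1,184.77; pay $298.99 → $885.78
Week 4: $885.78 +$14.17 interest = $899.95; pay $294.50 → $605.45
Week 5: $605.45 +$9.69 interest = $615.14; pay $290.02 → $325.12
Week 6: $325.12 +$5.20 interest = $330.32; pay $285.53 → $44.79
Week 7: $44.79 +$0.72 interest = $45.51; pay $45.51 → $0.00
Total interest: $27.63 + $23.14 + $18.66 + $14.17 + $9.69 + $5.20 + $0.72 = $99.21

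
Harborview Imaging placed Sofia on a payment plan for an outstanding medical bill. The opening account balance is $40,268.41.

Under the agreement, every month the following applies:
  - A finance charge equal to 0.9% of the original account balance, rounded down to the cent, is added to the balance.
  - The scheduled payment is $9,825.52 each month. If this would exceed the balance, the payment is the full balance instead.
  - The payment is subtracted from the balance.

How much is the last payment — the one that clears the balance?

Month 1: $40,268.41 +$362.41 interest = $40,630.82; pay $9,825.52 → $30,805.30
Month 2: $30,805.30 +$362.41 interest = $31,167.71; pay $9,825.52 → $21,342.19
Month 3: $21,342.19 +$362.41 interest = $21,704.60; pay $9,825.52 → $11,879.08
Month 4: $11,879.08 +$362.41 interest = $12,241.49; pay $9,825.52 → $2,415.97
Month 5: $2,415.97 +$362.41 interest = $2,778.38; pay $2,778.38 → $0.00

$2,778.38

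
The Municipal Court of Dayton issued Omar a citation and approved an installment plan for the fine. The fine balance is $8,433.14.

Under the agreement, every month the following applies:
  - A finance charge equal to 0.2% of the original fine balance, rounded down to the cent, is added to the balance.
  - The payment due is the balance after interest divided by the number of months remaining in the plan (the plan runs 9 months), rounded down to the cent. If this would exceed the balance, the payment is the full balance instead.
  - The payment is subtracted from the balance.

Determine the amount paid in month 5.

Month 1: $8,433.14 +$16.86 interest = $8,450.00; pay $938.88 → $7,511.12
Month 2: $7,511.12 +$16.86 interest = $7,527.98; pay $940.99 → $6,586.99
Month 3: $6,586.99 +$16.86 interest = $6,603.85; pay $943.40 → $5,660.45
Month 4: $5,660.45 +$16.86 interest = $5,677.31; pay $946.21 → $4,731.10
Month 5: $4,731.10 +$16.86 interest = $4,747.96; pay $949.59 → $3,798.37

$949.59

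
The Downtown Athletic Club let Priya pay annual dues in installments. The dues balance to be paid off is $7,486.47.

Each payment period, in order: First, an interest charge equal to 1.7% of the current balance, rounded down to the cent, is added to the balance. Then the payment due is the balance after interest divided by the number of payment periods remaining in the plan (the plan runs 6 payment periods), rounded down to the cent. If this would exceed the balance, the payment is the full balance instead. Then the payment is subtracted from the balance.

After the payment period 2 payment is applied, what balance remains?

$5,162.12

Payment period 1: $7,486.47 +$127.26 interest = $7,613.73; pay $1,268.95 → $6,344.78
Payment period 2: $6,344.78 +$107.86 interest = $6,452.64; pay $1,290.52 → $5,162.12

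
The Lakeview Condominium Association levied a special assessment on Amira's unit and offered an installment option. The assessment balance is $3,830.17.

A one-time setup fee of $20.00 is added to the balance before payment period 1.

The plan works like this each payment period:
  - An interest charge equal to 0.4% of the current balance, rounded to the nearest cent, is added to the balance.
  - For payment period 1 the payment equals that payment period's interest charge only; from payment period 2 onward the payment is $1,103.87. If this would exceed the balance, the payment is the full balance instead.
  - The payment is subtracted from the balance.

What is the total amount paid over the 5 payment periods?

Payment period 1: opening $3,850.17; interest $15.40 → $3,865.57; payment $15.40; balance $3,850.17
Payment period 2: opening $3,850.17; interest $15.40 → $3,865.57; payment $1,103.87; balance $2,761.70
Payment period 3: opening $2,761.70; interest $11.05 → $2,772.75; payment $1,103.87; balance $1,668.88
Payment period 4: opening $1,668.88; interest $6.68 → $1,675.56; payment $1,103.87; balance $571.69
Payment period 5: opening $571.69; interest $2.29 → $573.98; payment $573.98; balance $0.00
Total paid: $3,900.99

$3,900.99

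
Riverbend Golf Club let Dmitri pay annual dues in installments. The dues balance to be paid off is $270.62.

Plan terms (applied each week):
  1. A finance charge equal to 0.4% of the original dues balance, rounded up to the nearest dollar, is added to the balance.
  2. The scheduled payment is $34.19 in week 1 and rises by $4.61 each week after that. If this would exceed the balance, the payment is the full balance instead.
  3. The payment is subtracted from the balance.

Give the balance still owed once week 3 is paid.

# | Opening | Interest | Payment | End bal
1 | $270.62 | $2.00 | $34.19 | $238.43
2 | $238.43 | $2.00 | $38.80 | $201.63
3 | $201.63 | $2.00 | $43.41 | $160.22

$160.22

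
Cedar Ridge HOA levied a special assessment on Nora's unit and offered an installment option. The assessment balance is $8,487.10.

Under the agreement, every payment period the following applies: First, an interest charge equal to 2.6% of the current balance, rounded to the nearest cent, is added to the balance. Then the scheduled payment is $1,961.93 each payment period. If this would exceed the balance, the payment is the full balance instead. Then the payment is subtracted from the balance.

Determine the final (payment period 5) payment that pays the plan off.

$1,278.04

Payment period 1: opening $8,487.10; interest $220.66 → $8,707.76; payment $1,961.93; balance $6,745.83
Payment period 2: opening $6,745.83; interest $175.39 → $6,921.22; payment $1,961.93; balance $4,959.29
Payment period 3: opening $4,959.29; interest $128.94 → $5,088.23; payment $1,961.93; balance $3,126.30
Payment period 4: opening $3,126.30; interest $81.28 → $3,207.58; payment $1,961.93; balance $1,245.65
Payment period 5: opening $1,245.65; interest $32.39 → $1,278.04; payment $1,278.04; balance $0.00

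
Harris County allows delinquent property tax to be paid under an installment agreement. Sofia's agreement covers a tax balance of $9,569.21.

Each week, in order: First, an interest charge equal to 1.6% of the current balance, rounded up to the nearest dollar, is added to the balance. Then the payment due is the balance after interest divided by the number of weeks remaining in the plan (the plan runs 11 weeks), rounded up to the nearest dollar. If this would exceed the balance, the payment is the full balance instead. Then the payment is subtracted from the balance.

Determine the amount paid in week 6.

# | Opening | Interest | Payment | End bal
1 | $9,569.21 | $154.00 | $884.00 | $8,839.21
2 | $8,839.21 | $142.00 | $899.00 | $8,082.21
3 | $8,082.21 | $130.00 | $913.00 | $7,299.21
4 | $7,299.21 | $117.00 | $928.00 | $6,488.21
5 | $6,488.21 | $104.00 | $942.00 | $5,650.21
6 | $5,650.21 | $91.00 | $957.00 | $4,784.21

$957.00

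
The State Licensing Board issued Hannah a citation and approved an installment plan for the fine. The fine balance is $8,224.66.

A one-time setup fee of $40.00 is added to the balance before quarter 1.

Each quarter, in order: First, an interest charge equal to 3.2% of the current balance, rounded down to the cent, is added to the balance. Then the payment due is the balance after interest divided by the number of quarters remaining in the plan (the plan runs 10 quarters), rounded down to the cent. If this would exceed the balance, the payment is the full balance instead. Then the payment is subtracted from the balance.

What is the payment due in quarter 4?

$937.43

# | Opening | Interest | Payment | End bal
1 | $8,264.66 | $264.46 | $852.91 | $7,676.21
2 | $7,676.21 | $245.63 | $880.20 | $7,041.64
3 | $7,041.64 | $225.33 | $908.37 | $6,358.60
4 | $6,358.60 | $203.47 | $937.43 | $5,624.64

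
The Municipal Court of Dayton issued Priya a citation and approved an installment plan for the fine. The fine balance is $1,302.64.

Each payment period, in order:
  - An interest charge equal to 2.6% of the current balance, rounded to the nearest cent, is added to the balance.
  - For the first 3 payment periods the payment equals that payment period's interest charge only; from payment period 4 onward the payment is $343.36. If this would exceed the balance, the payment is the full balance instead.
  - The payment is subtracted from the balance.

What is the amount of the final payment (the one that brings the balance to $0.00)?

$15.96

Payment period 1: opening $1,302.64; interest $33.87 → $1,336.51; payment $33.87; balance $1,302.64
Payment period 2: opening $1,302.64; interest $33.87 → $1,336.51; payment $33.87; balance $1,302.64
Payment period 3: opening $1,302.64; interest $33.87 → $1,336.51; payment $33.87; balance $1,302.64
Payment period 4: opening $1,302.64; interest $33.87 → $1,336.51; payment $343.36; balance $993.15
Payment period 5: opening $993.15; interest $25.82 → $1,018.97; payment $343.36; balance $675.61
Payment period 6: opening $675.61; interest $17.57 → $693.18; payment $343.36; balance $349.82
Payment period 7: opening $349.82; interest $9.10 → $358.92; payment $343.36; balance $15.56
Payment period 8: opening $15.56; interest $0.40 → $15.96; payment $15.96; balance $0.00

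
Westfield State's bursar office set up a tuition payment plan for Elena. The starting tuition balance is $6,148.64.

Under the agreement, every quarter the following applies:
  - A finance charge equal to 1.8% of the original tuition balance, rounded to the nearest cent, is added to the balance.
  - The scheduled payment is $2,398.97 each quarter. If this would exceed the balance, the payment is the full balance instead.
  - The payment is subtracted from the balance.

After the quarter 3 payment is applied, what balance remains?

Quarter 1: opening $6,148.64; interest $110.68 → $6,259.32; payment $2,398.97; balance $3,860.35
Quarter 2: opening $3,860.35; interest $110.68 → $3,971.03; payment $2,398.97; balance $1,572.06
Quarter 3: opening $1,572.06; interest $110.68 → $1,682.74; payment $1,682.74; balance $0.00

$0.00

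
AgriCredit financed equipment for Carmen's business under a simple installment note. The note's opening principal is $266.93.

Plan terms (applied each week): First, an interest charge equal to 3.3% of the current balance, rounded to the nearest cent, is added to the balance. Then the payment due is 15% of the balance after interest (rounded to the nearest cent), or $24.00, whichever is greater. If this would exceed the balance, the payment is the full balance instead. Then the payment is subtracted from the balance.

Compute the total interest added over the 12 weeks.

Week 1: $266.93 +$8.81 interest = $275.74; pay $41.36 → $234.38
Week 2: $234.38 +$7.73 interest = $242.11; pay $36.32 → $205.79
Week 3: $205.79 +$6.79 interest = $212.58; pay $31.89 → $180.69
Week 4: $180.69 +$5.96 interest = $186.65; pay $28.00 → $158.65
Week 5: $158.65 +$5.24 interest = $163.89; pay $24.58 → $139.31
Week 6: $139.31 +$4.60 interest = $143.91; pay $24.00 → $119.91
Week 7: $119.91 +$3.96 interest = $123.87; pay $24.00 → $99.87
Week 8: $99.87 +$3.30 interest = $103.17; pay $24.00 → $79.17
Week 9: $79.17 +$2.61 interest = $81.78; pay $24.00 → $57.78
Week 10: $57.78 +$1.91 interest = $59.69; pay $24.00 → $35.69
Week 11: $35.69 +$1.18 interest = $36.87; pay $24.00 → $12.87
Week 12: $12.87 +$0.42 interest = $13.29; pay $13.29 → $0.00
Total interest: $8.81 + $7.73 + $6.79 + $5.96 + $5.24 + $4.60 + $3.96 + $3.30 + $2.61 + $1.91 + $1.18 + $0.42 = $52.51

$52.51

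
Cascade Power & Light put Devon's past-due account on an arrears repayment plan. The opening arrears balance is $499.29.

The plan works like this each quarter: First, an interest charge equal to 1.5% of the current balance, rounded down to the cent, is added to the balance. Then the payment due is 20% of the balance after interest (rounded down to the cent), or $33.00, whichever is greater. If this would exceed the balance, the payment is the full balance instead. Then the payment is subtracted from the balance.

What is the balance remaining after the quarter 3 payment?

# | Opening | Interest | Payment | End bal
1 | $499.29 | $7.48 | $101.35 | $405.42
2 | $405.42 | $6.08 | $82.30 | $329.20
3 | $329.20 | $4.93 | $66.82 | $267.31

$267.31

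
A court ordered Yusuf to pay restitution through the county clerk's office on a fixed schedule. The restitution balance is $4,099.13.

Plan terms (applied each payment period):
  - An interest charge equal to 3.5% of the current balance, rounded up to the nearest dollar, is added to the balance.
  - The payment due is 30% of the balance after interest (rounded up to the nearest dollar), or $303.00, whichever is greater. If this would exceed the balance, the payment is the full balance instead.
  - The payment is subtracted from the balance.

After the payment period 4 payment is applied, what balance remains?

Payment period 1: opening $4,099.13; interest $144.00 → $4,243.13; payment $1,273.00; balance $2,970.13
Payment period 2: opening $2,970.13; interest $104.00 → $3,074.13; payment $923.00; balance $2,151.13
Payment period 3: opening $2,151.13; interest $76.00 → $2,227.13; payment $669.00; balance $1,558.13
Payment period 4: opening $1,558.13; interest $55.00 → $1,613.13; payment $484.00; balance $1,129.13

$1,129.13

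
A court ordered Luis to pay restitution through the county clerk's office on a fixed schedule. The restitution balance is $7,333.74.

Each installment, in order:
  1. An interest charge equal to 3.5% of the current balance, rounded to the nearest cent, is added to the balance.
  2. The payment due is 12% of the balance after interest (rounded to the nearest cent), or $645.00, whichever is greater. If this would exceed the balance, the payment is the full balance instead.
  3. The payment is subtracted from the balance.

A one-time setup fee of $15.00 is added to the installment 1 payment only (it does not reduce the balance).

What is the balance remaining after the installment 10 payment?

Installment 1: $7,333.74 +$256.68 interest = $7,590.42; pay $910.85 (+ $15.00 fee) → $6,679.57
Installment 2: $6,679.57 +$233.78 interest = $6,913.35; pay $829.60 → $6,083.75
Installment 3: $6,083.75 +$212.93 interest = $6,296.68; pay $755.60 → $5,541.08
Installment 4: $5,541.08 +$193.94 interest = $5,735.02; pay $688.20 → $5,046.82
Installment 5: $5,046.82 +$176.64 interest = $5,223.46; pay $645.00 → $4,578.46
Installment 6: $4,578.46 +$160.25 interest = $4,738.71; pay $645.00 → $4,093.71
Installment 7: $4,093.71 +$143.28 interest = $4,236.99; pay $645.00 → $3,591.99
Installment 8: $3,591.99 +$125.72 interest = $3,717.71; pay $645.00 → $3,072.71
Installment 9: $3,072.71 +$107.54 interest = $3,180.25; pay $645.00 → $2,535.25
Installment 10: $2,535.25 +$88.73 interest = $2,623.98; pay $645.00 → $1,978.98

$1,978.98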